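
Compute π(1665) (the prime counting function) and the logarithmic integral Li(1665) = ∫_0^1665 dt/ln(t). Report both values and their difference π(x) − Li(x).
π(1665) = 261;  Li(1665) ≈ 270.21;  π(x) − Li(x) ≈ -9.21.

Direct count of primes ≤ 1665 gives π(1665) = 261. Numerical evaluation of the logarithmic integral gives Li(1665) ≈ 270.21. The difference π(x) − Li(x) ≈ -9.21 is typically negative for small/moderate x (Li(x) overestimates), though Littlewood's theorem shows this sign changes infinitely often.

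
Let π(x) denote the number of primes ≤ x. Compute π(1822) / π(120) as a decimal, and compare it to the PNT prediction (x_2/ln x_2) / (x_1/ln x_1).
π(1822)/π(120) = 280/30 ≈ 9.3333;  PNT prediction ≈ 9.6821.

π(120) = 30 and π(1822) = 280, so π(1822)/π(120) ≈ 9.3333. The PNT-predicted ratio is (1822/ln(1822)) / (120/ln(120)) ≈ 9.6821. The two agree to within a few percent, as expected.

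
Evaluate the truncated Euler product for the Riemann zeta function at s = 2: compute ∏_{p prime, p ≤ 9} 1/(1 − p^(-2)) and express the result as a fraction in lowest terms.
∏ = 1225/768

The primes p ≤ 9 are [2, 3, 5, 7]. For each prime, (1 − 1/p^2)^(-1) = p^2 / (p^2 − 1). The product is (1 − 1/2^2)^(-1), (1 − 1/3^2)^(-1), (1 − 1/5^2)^(-1), (1 − 1/7^2)^(-1) = ∏ p^2 / (p^2 − 1) = 1225/768.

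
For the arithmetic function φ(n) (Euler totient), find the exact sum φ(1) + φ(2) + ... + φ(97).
Σ_{n ≤ 97} φ(n) = 2902

Compute φ(n) for each 1 ≤ n ≤ 97: φ(1) = 1, φ(2) = 1, φ(3) = 2, φ(4) = 2, φ(5) = 4, φ(6) = 2, φ(7) = 6, φ(8) = 4, φ(9) = 6, φ(10) = 4, φ(11) = 10, φ(12) = 4, φ(13) = 12, φ(14) = 6, φ(15) = 8, φ(16) = 8, φ(17) = 16, φ(18) = 6, φ(19) = 18, φ(20) = 8, φ(21) = 12, φ(22) = 10, φ(23) = 22, φ(24) = 8, φ(25) = 20, φ(26) = 12, φ(27) = 18, φ(28) = 12, φ(29) = 28, φ(30) = 8, φ(31) = 30, φ(32) = 16, φ(33) = 20, φ(34) = 16, φ(35) = 24, φ(36) = 12, φ(37) = 36, φ(38) = 18, φ(39) = 24, φ(40) = 16, φ(41) = 40, φ(42) = 12, φ(43) = 42, φ(44) = 20, φ(45) = 24, φ(46) = 22, φ(47) = 46, φ(48) = 16, φ(49) = 42, φ(50) = 20, φ(51) = 32, φ(52) = 24, φ(53) = 52, φ(54) = 18, φ(55) = 40, φ(56) = 24, φ(57) = 36, φ(58) = 28, φ(59) = 58, φ(60) = 16, φ(61) = 60, φ(62) = 30, φ(63) = 36, φ(64) = 32, φ(65) = 48, φ(66) = 20, φ(67) = 66, φ(68) = 32, φ(69) = 44, φ(70) = 24, φ(71) = 70, φ(72) = 24, φ(73) = 72, φ(74) = 36, φ(75) = 40, φ(76) = 36, φ(77) = 60, φ(78) = 24, φ(79) = 78, φ(80) = 32, φ(81) = 54, φ(82) = 40, φ(83) = 82, φ(84) = 24, φ(85) = 64, φ(86) = 42, φ(87) = 56, φ(88) = 40, φ(89) = 88, φ(90) = 24, φ(91) = 72, φ(92) = 44, φ(93) = 60, φ(94) = 46, φ(95) = 72, φ(96) = 32, φ(97) = 96. Summing all 97 values: 2902. (Average order: Σ_{n ≤ x} φ(n) ~ (3/π²) x². For x = 97, (3/π²)·97² ≈ 2859.99.)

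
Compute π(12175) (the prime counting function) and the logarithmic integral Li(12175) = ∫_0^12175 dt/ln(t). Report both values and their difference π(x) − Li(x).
π(12175) = 1457;  Li(12175) ≈ 1479.72;  π(x) − Li(x) ≈ -22.72.

Direct count of primes ≤ 12175 gives π(12175) = 1457. Numerical evaluation of the logarithmic integral gives Li(12175) ≈ 1479.72. The difference π(x) − Li(x) ≈ -22.72 is typically negative for small/moderate x (Li(x) overestimates), though Littlewood's theorem shows this sign changes infinitely often.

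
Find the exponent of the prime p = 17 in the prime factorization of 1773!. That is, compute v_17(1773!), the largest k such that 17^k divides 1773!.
v_17(1773!) = 110

Legendre's formula: v_p(n!) = Σ_{k ≥ 1} ⌊n / p^k⌋. For p = 17, n = 1773, the terms are:
  ⌊1773/17^1⌋ = ⌊1773/17⌋ = 104
  ⌊1773/17^2⌋ = ⌊1773/289⌋ = 6
(the next term ⌊1773/17^3⌋ = 0, terminating the sum). Summing: v_17(1773!) = 104 + 6 = 110.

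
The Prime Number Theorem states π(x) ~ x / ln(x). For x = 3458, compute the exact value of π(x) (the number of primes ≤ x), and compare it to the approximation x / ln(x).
π(3458) = 483;  x/ln(x) ≈ 424.38;  relative error ≈ 12.14%.

Directly count primes up to 3458: π(3458) = 483. The PNT approximation gives 3458/ln(3458) ≈ 3458/8.14845 ≈ 424.38. Relative error (π(x) − x/ln(x)) / π(x) ≈ 12.14%; the approximation is known to undercount slightly (Li(x) is a better estimate).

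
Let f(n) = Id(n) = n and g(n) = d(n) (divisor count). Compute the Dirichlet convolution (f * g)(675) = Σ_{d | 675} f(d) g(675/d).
(Id * d)(675) = 2204

Divisors of 675: [1, 3, 5, 9, 15, 25, 27, 45, 75, 135, 225, 675]. For each d | 675:
  d = 1: Id(1) · d(675/1) = 1 · 12 = 12
  d = 3: Id(3) · d(675/3) = 3 · 9 = 27
  d = 5: Id(5) · d(675/5) = 5 · 8 = 40
  d = 9: Id(9) · d(675/9) = 9 · 6 = 54
  d = 15: Id(15) · d(675/15) = 15 · 6 = 90
  d = 25: Id(25) · d(675/25) = 25 · 4 = 100
  d = 27: Id(27) · d(675/27) = 27 · 3 = 81
  d = 45: Id(45) · d(675/45) = 45 · 4 = 180
  d = 75: Id(75) · d(675/75) = 75 · 3 = 225
  d = 135: Id(135) · d(675/135) = 135 · 2 = 270
  d = 225: Id(225) · d(675/225) = 225 · 2 = 450
  d = 675: Id(675) · d(675/675) = 675 · 1 = 675
Summing: (Id * d)(675) = 12 + 27 + 40 + 54 + 90 + 100 + 81 + 180 + 225 + 270 + 450 + 675 = 2204.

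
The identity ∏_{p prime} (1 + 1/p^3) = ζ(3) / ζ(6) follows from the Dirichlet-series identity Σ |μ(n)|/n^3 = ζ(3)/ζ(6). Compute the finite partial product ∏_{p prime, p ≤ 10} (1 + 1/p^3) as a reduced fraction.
∏ = 1032/875

The primes p ≤ 10 are [2, 3, 5, 7]. For each, (1 + 1/p^3) = (p^3 + 1)/p^3. Multiplying these fractions over p ∈ [2, 3, 5, 7] gives 1032/875. (In the limit P → ∞ this tends to ζ(3)/ζ(6).)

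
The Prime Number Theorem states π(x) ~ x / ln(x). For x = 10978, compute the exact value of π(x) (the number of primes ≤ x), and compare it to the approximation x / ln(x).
π(10978) = 1332;  x/ln(x) ≈ 1179.97;  relative error ≈ 11.41%.

Directly count primes up to 10978: π(10978) = 1332. The PNT approximation gives 10978/ln(10978) ≈ 10978/9.30365 ≈ 1179.97. Relative error (π(x) − x/ln(x)) / π(x) ≈ 11.41%; the approximation is known to undercount slightly (Li(x) is a better estimate).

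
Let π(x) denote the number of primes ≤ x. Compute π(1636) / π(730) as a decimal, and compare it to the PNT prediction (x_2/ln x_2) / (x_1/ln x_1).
π(1636)/π(730) = 258/129 ≈ 2.0000;  PNT prediction ≈ 1.9967.

π(730) = 129 and π(1636) = 258, so π(1636)/π(730) ≈ 2.0000. The PNT-predicted ratio is (1636/ln(1636)) / (730/ln(730)) ≈ 1.9967. The two agree to within a few percent, as expected.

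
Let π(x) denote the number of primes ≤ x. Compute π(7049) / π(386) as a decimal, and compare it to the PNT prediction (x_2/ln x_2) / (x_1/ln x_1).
π(7049)/π(386) = 906/76 ≈ 11.9211;  PNT prediction ≈ 12.2749.

π(386) = 76 and π(7049) = 906, so π(7049)/π(386) ≈ 11.9211. The PNT-predicted ratio is (7049/ln(7049)) / (386/ln(386)) ≈ 12.2749. The two agree to within a few percent, as expected.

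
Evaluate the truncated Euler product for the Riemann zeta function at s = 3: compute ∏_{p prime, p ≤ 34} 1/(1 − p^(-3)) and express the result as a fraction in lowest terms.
∏ = 209363023479599225665/174187638420315512832

The primes p ≤ 34 are [2, 3, 5, 7, 11, 13, 17, 19, 23, 29, 31]. For each prime, (1 − 1/p^3)^(-1) = p^3 / (p^3 − 1). The product is (1 − 1/2^3)^(-1), (1 − 1/3^3)^(-1), (1 − 1/5^3)^(-1), (1 − 1/7^3)^(-1), (1 − 1/11^3)^(-1), (1 − 1/13^3)^(-1), (1 − 1/17^3)^(-1), (1 − 1/19^3)^(-1), (1 − 1/23^3)^(-1), (1 − 1/29^3)^(-1), (1 − 1/31^3)^(-1) = ∏ p^3 / (p^3 − 1) = 209363023479599225665/174187638420315512832.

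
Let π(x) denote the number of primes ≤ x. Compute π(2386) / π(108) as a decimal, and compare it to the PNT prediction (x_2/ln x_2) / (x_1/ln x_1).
π(2386)/π(108) = 354/28 ≈ 12.6429;  PNT prediction ≈ 13.3002.

π(108) = 28 and π(2386) = 354, so π(2386)/π(108) ≈ 12.6429. The PNT-predicted ratio is (2386/ln(2386)) / (108/ln(108)) ≈ 13.3002. The two agree to within a few percent, as expected.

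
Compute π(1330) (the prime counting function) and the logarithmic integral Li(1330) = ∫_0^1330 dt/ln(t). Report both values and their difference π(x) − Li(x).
π(1330) = 217;  Li(1330) ≈ 224.38;  π(x) − Li(x) ≈ -7.38.

Direct count of primes ≤ 1330 gives π(1330) = 217. Numerical evaluation of the logarithmic integral gives Li(1330) ≈ 224.38. The difference π(x) − Li(x) ≈ -7.38 is typically negative for small/moderate x (Li(x) overestimates), though Littlewood's theorem shows this sign changes infinitely often.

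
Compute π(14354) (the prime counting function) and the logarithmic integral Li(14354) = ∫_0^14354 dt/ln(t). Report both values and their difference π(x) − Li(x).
π(14354) = 1683;  Li(14354) ≈ 1709.29;  π(x) − Li(x) ≈ -26.29.

Direct count of primes ≤ 14354 gives π(14354) = 1683. Numerical evaluation of the logarithmic integral gives Li(14354) ≈ 1709.29. The difference π(x) − Li(x) ≈ -26.29 is typically negative for small/moderate x (Li(x) overestimates), though Littlewood's theorem shows this sign changes infinitely often.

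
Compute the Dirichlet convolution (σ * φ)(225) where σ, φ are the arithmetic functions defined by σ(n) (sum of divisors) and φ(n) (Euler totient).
(σ * φ)(225) = 2025

Divisors of 225: [1, 3, 5, 9, 15, 25, 45, 75, 225]. For each d | 225:
  d = 1: σ(1) · φ(225/1) = 1 · 120 = 120
  d = 3: σ(3) · φ(225/3) = 4 · 40 = 160
  d = 5: σ(5) · φ(225/5) = 6 · 24 = 144
  d = 9: σ(9) · φ(225/9) = 13 · 20 = 260
  d = 15: σ(15) · φ(225/15) = 24 · 8 = 192
  d = 25: σ(25) · φ(225/25) = 31 · 6 = 186
  d = 45: σ(45) · φ(225/45) = 78 · 4 = 312
  d = 75: σ(75) · φ(225/75) = 124 · 2 = 248
  d = 225: σ(225) · φ(225/225) = 403 · 1 = 403
Summing: (σ * φ)(225) = 120 + 160 + 144 + 260 + 192 + 186 + 312 + 248 + 403 = 2025.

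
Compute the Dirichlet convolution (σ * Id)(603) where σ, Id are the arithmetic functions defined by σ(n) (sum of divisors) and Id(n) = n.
(σ * Id)(603) = 4590

Divisors of 603: [1, 3, 9, 67, 201, 603]. For each d | 603:
  d = 1: σ(1) · Id(603/1) = 1 · 603 = 603
  d = 3: σ(3) · Id(603/3) = 4 · 201 = 804
  d = 9: σ(9) · Id(603/9) = 13 · 67 = 871
  d = 67: σ(67) · Id(603/67) = 68 · 9 = 612
  d = 201: σ(201) · Id(603/201) = 272 · 3 = 816
  d = 603: σ(603) · Id(603/603) = 884 · 1 = 884
Summing: (σ * Id)(603) = 603 + 804 + 871 + 612 + 816 + 884 = 4590.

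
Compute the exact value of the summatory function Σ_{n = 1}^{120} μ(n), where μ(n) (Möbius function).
Σ_{n ≤ 120} μ(n) = -3

Compute μ(n) for each 1 ≤ n ≤ 120: μ(1) = 1, μ(2) = -1, μ(3) = -1, μ(4) = 0, μ(5) = -1, μ(6) = 1, μ(7) = -1, μ(8) = 0, μ(9) = 0, μ(10) = 1, μ(11) = -1, μ(12) = 0, μ(13) = -1, μ(14) = 1, μ(15) = 1, μ(16) = 0, μ(17) = -1, μ(18) = 0, μ(19) = -1, μ(20) = 0, μ(21) = 1, μ(22) = 1, μ(23) = -1, μ(24) = 0, μ(25) = 0, μ(26) = 1, μ(27) = 0, μ(28) = 0, μ(29) = -1, μ(30) = -1, μ(31) = -1, μ(32) = 0, μ(33) = 1, μ(34) = 1, μ(35) = 1, μ(36) = 0, μ(37) = -1, μ(38) = 1, μ(39) = 1, μ(40) = 0, μ(41) = -1, μ(42) = -1, μ(43) = -1, μ(44) = 0, μ(45) = 0, μ(46) = 1, μ(47) = -1, μ(48) = 0, μ(49) = 0, μ(50) = 0, μ(51) = 1, μ(52) = 0, μ(53) = -1, μ(54) = 0, μ(55) = 1, μ(56) = 0, μ(57) = 1, μ(58) = 1, μ(59) = -1, μ(60) = 0, μ(61) = -1, μ(62) = 1, μ(63) = 0, μ(64) = 0, μ(65) = 1, μ(66) = -1, μ(67) = -1, μ(68) = 0, μ(69) = 1, μ(70) = -1, μ(71) = -1, μ(72) = 0, μ(73) = -1, μ(74) = 1, μ(75) = 0, μ(76) = 0, μ(77) = 1, μ(78) = -1, μ(79) = -1, μ(80) = 0, μ(81) = 0, μ(82) = 1, μ(83) = -1, μ(84) = 0, μ(85) = 1, μ(86) = 1, μ(87) = 1, μ(88) = 0, μ(89) = -1, μ(90) = 0, μ(91) = 1, μ(92) = 0, μ(93) = 1, μ(94) = 1, μ(95) = 1, μ(96) = 0, μ(97) = -1, μ(98) = 0, μ(99) = 0, μ(100) = 0, μ(101) = -1, μ(102) = -1, μ(103) = -1, μ(104) = 0, μ(105) = -1, μ(106) = 1, μ(107) = -1, μ(108) = 0, μ(109) = -1, μ(110) = -1, μ(111) = 1, μ(112) = 0, μ(113) = -1, μ(114) = -1, μ(115) = 1, μ(116) = 0, μ(117) = 0, μ(118) = 1, μ(119) = 1, μ(120) = 0. Summing all 120 values: -3. (Mertens function M(x) = Σ_{n ≤ x} μ(n); on average M(x) should be small (PNT ⟺ M(x) = o(x)).)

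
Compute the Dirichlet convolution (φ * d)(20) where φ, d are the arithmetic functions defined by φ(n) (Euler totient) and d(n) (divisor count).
(φ * d)(20) = 42

Divisors of 20: [1, 2, 4, 5, 10, 20]. For each d | 20:
  d = 1: φ(1) · d(20/1) = 1 · 6 = 6
  d = 2: φ(2) · d(20/2) = 1 · 4 = 4
  d = 4: φ(4) · d(20/4) = 2 · 2 = 4
  d = 5: φ(5) · d(20/5) = 4 · 3 = 12
  d = 10: φ(10) · d(20/10) = 4 · 2 = 8
  d = 20: φ(20) · d(20/20) = 8 · 1 = 8
Summing: (φ * d)(20) = 6 + 4 + 4 + 12 + 8 + 8 = 42.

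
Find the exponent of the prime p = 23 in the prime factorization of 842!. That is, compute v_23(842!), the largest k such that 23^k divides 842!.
v_23(842!) = 37

Legendre's formula: v_p(n!) = Σ_{k ≥ 1} ⌊n / p^k⌋. For p = 23, n = 842, the terms are:
  ⌊842/23^1⌋ = ⌊842/23⌋ = 36
  ⌊842/23^2⌋ = ⌊842/529⌋ = 1
(the next term ⌊842/23^3⌋ = 0, terminating the sum). Summing: v_23(842!) = 36 + 1 = 37.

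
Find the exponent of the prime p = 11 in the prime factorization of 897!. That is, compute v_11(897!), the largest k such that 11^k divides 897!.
v_11(897!) = 88

Legendre's formula: v_p(n!) = Σ_{k ≥ 1} ⌊n / p^k⌋. For p = 11, n = 897, the terms are:
  ⌊897/11^1⌋ = ⌊897/11⌋ = 81
  ⌊897/11^2⌋ = ⌊897/121⌋ = 7
(the next term ⌊897/11^3⌋ = 0, terminating the sum). Summing: v_11(897!) = 81 + 7 = 88.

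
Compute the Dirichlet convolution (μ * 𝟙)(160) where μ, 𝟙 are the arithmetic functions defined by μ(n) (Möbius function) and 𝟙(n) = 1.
(μ * 𝟙)(160) = 0

Divisors of 160: [1, 2, 4, 5, 8, 10, 16, 20, 32, 40, 80, 160]. For each d | 160:
  d = 1: μ(1) · 𝟙(160/1) = 1 · 1 = 1
  d = 2: μ(2) · 𝟙(160/2) = -1 · 1 = -1
  d = 4: μ(4) · 𝟙(160/4) = 0 · 1 = 0
  d = 5: μ(5) · 𝟙(160/5) = -1 · 1 = -1
  d = 8: μ(8) · 𝟙(160/8) = 0 · 1 = 0
  d = 10: μ(10) · 𝟙(160/10) = 1 · 1 = 1
  d = 16: μ(16) · 𝟙(160/16) = 0 · 1 = 0
  d = 20: μ(20) · 𝟙(160/20) = 0 · 1 = 0
  d = 32: μ(32) · 𝟙(160/32) = 0 · 1 = 0
  d = 40: μ(40) · 𝟙(160/40) = 0 · 1 = 0
  d = 80: μ(80) · 𝟙(160/80) = 0 · 1 = 0
  d = 160: μ(160) · 𝟙(160/160) = 0 · 1 = 0
Summing: (μ * 𝟙)(160) = 1 + -1 + 0 + -1 + 0 + 1 + 0 + 0 + 0 + 0 + 0 + 0 = 0.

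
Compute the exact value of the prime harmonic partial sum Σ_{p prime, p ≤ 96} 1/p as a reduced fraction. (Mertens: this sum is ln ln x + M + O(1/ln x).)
Σ 1/p = 42605658161771733665696611824842057/23768741896345550770650537601358310

π(96) = 24, so the primes ≤ 96 are [2, 3, 5, 7, 11, 13, 17, 19, 23, 29, 31, 37, 41, 43, 47, 53, 59, 61, 67, 71, 73, 79, 83, 89]. Summing 1/p over these primes: 42605658161771733665696611824842057/23768741896345550770650537601358310 ≈ 1.7925. Mertens estimate ln ln(96) + 0.2615 ≈ 1.7798.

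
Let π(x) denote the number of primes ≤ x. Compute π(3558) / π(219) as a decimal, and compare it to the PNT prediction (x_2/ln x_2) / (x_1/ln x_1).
π(3558)/π(219) = 498/47 ≈ 10.5957;  PNT prediction ≈ 10.7074.

π(219) = 47 and π(3558) = 498, so π(3558)/π(219) ≈ 10.5957. The PNT-predicted ratio is (3558/ln(3558)) / (219/ln(219)) ≈ 10.7074. The two agree to within a few percent, as expected.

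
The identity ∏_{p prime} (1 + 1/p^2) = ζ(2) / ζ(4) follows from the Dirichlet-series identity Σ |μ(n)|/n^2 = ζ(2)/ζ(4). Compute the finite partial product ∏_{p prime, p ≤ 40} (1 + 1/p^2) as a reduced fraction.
∏ = 270008184968000000/178631837133343209

The primes p ≤ 40 are [2, 3, 5, 7, 11, 13, 17, 19, 23, 29, 31, 37]. For each, (1 + 1/p^2) = (p^2 + 1)/p^2. Multiplying these fractions over p ∈ [2, 3, 5, 7, 11, 13, 17, 19, 23, 29, 31, 37] gives 270008184968000000/178631837133343209. (In the limit P → ∞ this tends to ζ(2)/ζ(4).)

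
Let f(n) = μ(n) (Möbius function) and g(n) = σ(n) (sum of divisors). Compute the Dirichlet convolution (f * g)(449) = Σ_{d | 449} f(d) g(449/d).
(μ * σ)(449) = 449

Divisors of 449: [1, 449]. For each d | 449:
  d = 1: μ(1) · σ(449/1) = 1 · 450 = 450
  d = 449: μ(449) · σ(449/449) = -1 · 1 = -1
Summing: (μ * σ)(449) = 450 + -1 = 449.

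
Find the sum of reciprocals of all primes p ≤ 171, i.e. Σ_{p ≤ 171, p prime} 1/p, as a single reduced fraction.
Σ 1/p = 1840793455149223796977553240989608507934961889604586193282330007699/962947420735983927056946215901134429196419130606213075415963491270

π(171) = 39, so the primes ≤ 171 are [2, 3, 5, 7, 11, 13, 17, 19, 23, 29, 31, 37, 41, 43, 47, 53, 59, 61, 67, 71, 73, 79, 83, 89, 97, 101, 103, 107, 109, 113, 127, 131, 137, 139, 149, 151, 157, 163, 167]. Summing 1/p over these primes: 1840793455149223796977553240989608507934961889604586193282330007699/962947420735983927056946215901134429196419130606213075415963491270 ≈ 1.9116. Mertens estimate ln ln(171) + 0.2615 ≈ 1.8989.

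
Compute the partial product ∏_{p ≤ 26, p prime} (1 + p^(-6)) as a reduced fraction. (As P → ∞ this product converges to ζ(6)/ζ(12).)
∏ = 1528148900144746288585670319214284020/1502467574555591484127420211226932553

The primes p ≤ 26 are [2, 3, 5, 7, 11, 13, 17, 19, 23]. For each, (1 + 1/p^6) = (p^6 + 1)/p^6. Multiplying these fractions over p ∈ [2, 3, 5, 7, 11, 13, 17, 19, 23] gives 1528148900144746288585670319214284020/1502467574555591484127420211226932553. (In the limit P → ∞ this tends to ζ(6)/ζ(12).)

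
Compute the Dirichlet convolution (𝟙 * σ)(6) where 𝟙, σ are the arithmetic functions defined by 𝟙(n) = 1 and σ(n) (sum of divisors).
(𝟙 * σ)(6) = 20

Divisors of 6: [1, 2, 3, 6]. For each d | 6:
  d = 1: 𝟙(1) · σ(6/1) = 1 · 12 = 12
  d = 2: 𝟙(2) · σ(6/2) = 1 · 4 = 4
  d = 3: 𝟙(3) · σ(6/3) = 1 · 3 = 3
  d = 6: 𝟙(6) · σ(6/6) = 1 · 1 = 1
Summing: (𝟙 * σ)(6) = 12 + 4 + 3 + 1 = 20.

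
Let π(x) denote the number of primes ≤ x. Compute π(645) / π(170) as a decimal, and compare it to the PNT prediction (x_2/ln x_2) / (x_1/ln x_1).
π(645)/π(170) = 117/39 ≈ 3.0000;  PNT prediction ≈ 3.0121.

π(170) = 39 and π(645) = 117, so π(645)/π(170) ≈ 3.0000. The PNT-predicted ratio is (645/ln(645)) / (170/ln(170)) ≈ 3.0121. The two agree to within a few percent, as expected.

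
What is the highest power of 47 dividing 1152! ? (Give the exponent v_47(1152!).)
v_47(1152!) = 24

Legendre's formula: v_p(n!) = Σ_{k ≥ 1} ⌊n / p^k⌋. For p = 47, n = 1152, the terms are:
  ⌊1152/47^1⌋ = ⌊1152/47⌋ = 24
(the next term ⌊1152/47^2⌋ = 0, terminating the sum). Summing: v_47(1152!) = 24 = 24.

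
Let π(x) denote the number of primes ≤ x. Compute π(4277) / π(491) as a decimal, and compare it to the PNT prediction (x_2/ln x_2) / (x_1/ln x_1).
π(4277)/π(491) = 587/94 ≈ 6.2447;  PNT prediction ≈ 6.4557.

π(491) = 94 and π(4277) = 587, so π(4277)/π(491) ≈ 6.2447. The PNT-predicted ratio is (4277/ln(4277)) / (491/ln(491)) ≈ 6.4557. The two agree to within a few percent, as expected.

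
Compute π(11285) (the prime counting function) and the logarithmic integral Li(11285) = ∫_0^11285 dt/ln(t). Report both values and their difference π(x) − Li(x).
π(11285) = 1364;  Li(11285) ≈ 1384.73;  π(x) − Li(x) ≈ -20.73.

Direct count of primes ≤ 11285 gives π(11285) = 1364. Numerical evaluation of the logarithmic integral gives Li(11285) ≈ 1384.73. The difference π(x) − Li(x) ≈ -20.73 is typically negative for small/moderate x (Li(x) overestimates), though Littlewood's theorem shows this sign changes infinitely often.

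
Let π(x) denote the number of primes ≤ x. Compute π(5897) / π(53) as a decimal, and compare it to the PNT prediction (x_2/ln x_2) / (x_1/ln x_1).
π(5897)/π(53) = 776/16 ≈ 48.5000;  PNT prediction ≈ 50.8801.

π(53) = 16 and π(5897) = 776, so π(5897)/π(53) ≈ 48.5000. The PNT-predicted ratio is (5897/ln(5897)) / (53/ln(53)) ≈ 50.8801. The two agree to within a few percent, as expected.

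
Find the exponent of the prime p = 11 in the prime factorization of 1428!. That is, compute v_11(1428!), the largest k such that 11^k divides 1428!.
v_11(1428!) = 141

Legendre's formula: v_p(n!) = Σ_{k ≥ 1} ⌊n / p^k⌋. For p = 11, n = 1428, the terms are:
  ⌊1428/11^1⌋ = ⌊1428/11⌋ = 129
  ⌊1428/11^2⌋ = ⌊1428/121⌋ = 11
  ⌊1428/11^3⌋ = ⌊1428/1331⌋ = 1
(the next term ⌊1428/11^4⌋ = 0, terminating the sum). Summing: v_11(1428!) = 129 + 11 + 1 = 141.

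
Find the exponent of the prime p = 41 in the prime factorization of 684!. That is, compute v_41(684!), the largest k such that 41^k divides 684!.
v_41(684!) = 16

Legendre's formula: v_p(n!) = Σ_{k ≥ 1} ⌊n / p^k⌋. For p = 41, n = 684, the terms are:
  ⌊684/41^1⌋ = ⌊684/41⌋ = 16
(the next term ⌊684/41^2⌋ = 0, terminating the sum). Summing: v_41(684!) = 16 = 16.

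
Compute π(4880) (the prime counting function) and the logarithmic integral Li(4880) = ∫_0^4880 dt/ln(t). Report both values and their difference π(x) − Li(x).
π(4880) = 653;  Li(4880) ≈ 670.17;  π(x) − Li(x) ≈ -17.17.

Direct count of primes ≤ 4880 gives π(4880) = 653. Numerical evaluation of the logarithmic integral gives Li(4880) ≈ 670.17. The difference π(x) − Li(x) ≈ -17.17 is typically negative for small/moderate x (Li(x) overestimates), though Littlewood's theorem shows this sign changes infinitely often.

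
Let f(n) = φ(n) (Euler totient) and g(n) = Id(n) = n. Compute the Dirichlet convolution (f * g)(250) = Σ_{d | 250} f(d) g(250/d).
(φ * Id)(250) = 1275

Divisors of 250: [1, 2, 5, 10, 25, 50, 125, 250]. For each d | 250:
  d = 1: φ(1) · Id(250/1) = 1 · 250 = 250
  d = 2: φ(2) · Id(250/2) = 1 · 125 = 125
  d = 5: φ(5) · Id(250/5) = 4 · 50 = 200
  d = 10: φ(10) · Id(250/10) = 4 · 25 = 100
  d = 25: φ(25) · Id(250/25) = 20 · 10 = 200
  d = 50: φ(50) · Id(250/50) = 20 · 5 = 100
  d = 125: φ(125) · Id(250/125) = 100 · 2 = 200
  d = 250: φ(250) · Id(250/250) = 100 · 1 = 100
Summing: (φ * Id)(250) = 250 + 125 + 200 + 100 + 200 + 100 + 200 + 100 = 1275.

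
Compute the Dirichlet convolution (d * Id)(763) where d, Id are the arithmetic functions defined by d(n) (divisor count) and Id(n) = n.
(d * Id)(763) = 999

Divisors of 763: [1, 7, 109, 763]. For each d | 763:
  d = 1: d(1) · Id(763/1) = 1 · 763 = 763
  d = 7: d(7) · Id(763/7) = 2 · 109 = 218
  d = 109: d(109) · Id(763/109) = 2 · 7 = 14
  d = 763: d(763) · Id(763/763) = 4 · 1 = 4
Summing: (d * Id)(763) = 763 + 218 + 14 + 4 = 999.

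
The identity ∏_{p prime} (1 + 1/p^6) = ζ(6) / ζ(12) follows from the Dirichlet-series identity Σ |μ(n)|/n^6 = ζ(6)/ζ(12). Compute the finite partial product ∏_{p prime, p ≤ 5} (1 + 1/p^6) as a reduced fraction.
∏ = 7414537/7290000

The primes p ≤ 5 are [2, 3, 5]. For each, (1 + 1/p^6) = (p^6 + 1)/p^6. Multiplying these fractions over p ∈ [2, 3, 5] gives 7414537/7290000. (In the limit P → ∞ this tends to ζ(6)/ζ(12).)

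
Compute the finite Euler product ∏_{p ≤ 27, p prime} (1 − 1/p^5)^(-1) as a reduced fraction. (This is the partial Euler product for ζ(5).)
∏ = 582482264223124461788463317320875/561738592476112179351889397970176

The primes p ≤ 27 are [2, 3, 5, 7, 11, 13, 17, 19, 23]. For each prime, (1 − 1/p^5)^(-1) = p^5 / (p^5 − 1). The product is (1 − 1/2^5)^(-1), (1 − 1/3^5)^(-1), (1 − 1/5^5)^(-1), (1 − 1/7^5)^(-1), (1 − 1/11^5)^(-1), (1 − 1/13^5)^(-1), (1 − 1/17^5)^(-1), (1 − 1/19^5)^(-1), (1 − 1/23^5)^(-1) = ∏ p^5 / (p^5 − 1) = 582482264223124461788463317320875/561738592476112179351889397970176.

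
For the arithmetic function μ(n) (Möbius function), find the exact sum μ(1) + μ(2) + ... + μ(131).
Σ_{n ≤ 131} μ(n) = -3

Compute μ(n) for each 1 ≤ n ≤ 131: μ(1) = 1, μ(2) = -1, μ(3) = -1, μ(4) = 0, μ(5) = -1, μ(6) = 1, μ(7) = -1, μ(8) = 0, μ(9) = 0, μ(10) = 1, μ(11) = -1, μ(12) = 0, μ(13) = -1, μ(14) = 1, μ(15) = 1, μ(16) = 0, μ(17) = -1, μ(18) = 0, μ(19) = -1, μ(20) = 0, μ(21) = 1, μ(22) = 1, μ(23) = -1, μ(24) = 0, μ(25) = 0, μ(26) = 1, μ(27) = 0, μ(28) = 0, μ(29) = -1, μ(30) = -1, μ(31) = -1, μ(32) = 0, μ(33) = 1, μ(34) = 1, μ(35) = 1, μ(36) = 0, μ(37) = -1, μ(38) = 1, μ(39) = 1, μ(40) = 0, μ(41) = -1, μ(42) = -1, μ(43) = -1, μ(44) = 0, μ(45) = 0, μ(46) = 1, μ(47) = -1, μ(48) = 0, μ(49) = 0, μ(50) = 0, μ(51) = 1, μ(52) = 0, μ(53) = -1, μ(54) = 0, μ(55) = 1, μ(56) = 0, μ(57) = 1, μ(58) = 1, μ(59) = -1, μ(60) = 0, μ(61) = -1, μ(62) = 1, μ(63) = 0, μ(64) = 0, μ(65) = 1, μ(66) = -1, μ(67) = -1, μ(68) = 0, μ(69) = 1, μ(70) = -1, μ(71) = -1, μ(72) = 0, μ(73) = -1, μ(74) = 1, μ(75) = 0, μ(76) = 0, μ(77) = 1, μ(78) = -1, μ(79) = -1, μ(80) = 0, μ(81) = 0, μ(82) = 1, μ(83) = -1, μ(84) = 0, μ(85) = 1, μ(86) = 1, μ(87) = 1, μ(88) = 0, μ(89) = -1, μ(90) = 0, μ(91) = 1, μ(92) = 0, μ(93) = 1, μ(94) = 1, μ(95) = 1, μ(96) = 0, μ(97) = -1, μ(98) = 0, μ(99) = 0, μ(100) = 0, μ(101) = -1, μ(102) = -1, μ(103) = -1, μ(104) = 0, μ(105) = -1, μ(106) = 1, μ(107) = -1, μ(108) = 0, μ(109) = -1, μ(110) = -1, μ(111) = 1, μ(112) = 0, μ(113) = -1, μ(114) = -1, μ(115) = 1, μ(116) = 0, μ(117) = 0, μ(118) = 1, μ(119) = 1, μ(120) = 0, μ(121) = 0, μ(122) = 1, μ(123) = 1, μ(124) = 0, μ(125) = 0, μ(126) = 0, μ(127) = -1, μ(128) = 0, μ(129) = 1, μ(130) = -1, μ(131) = -1. Summing all 131 values: -3. (Mertens function M(x) = Σ_{n ≤ x} μ(n); on average M(x) should be small (PNT ⟺ M(x) = o(x)).)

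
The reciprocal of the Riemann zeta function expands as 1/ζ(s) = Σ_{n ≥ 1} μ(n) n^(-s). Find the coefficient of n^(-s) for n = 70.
μ(70) = -1

Factor n = 70 = 2 · 5 · 7. μ(n) = 0 if any exponent ≥ 2 (not squarefree); otherwise μ(n) = (−1)^{ω(n)} where ω(n) is the number of distinct prime factors. Applying: μ(70) = -1.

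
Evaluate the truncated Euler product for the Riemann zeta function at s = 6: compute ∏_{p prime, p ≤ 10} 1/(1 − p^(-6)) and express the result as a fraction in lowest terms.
∏ = 5359375/5268016

The primes p ≤ 10 are [2, 3, 5, 7]. For each prime, (1 − 1/p^6)^(-1) = p^6 / (p^6 − 1). The product is (1 − 1/2^6)^(-1), (1 − 1/3^6)^(-1), (1 − 1/5^6)^(-1), (1 − 1/7^6)^(-1) = ∏ p^6 / (p^6 − 1) = 5359375/5268016.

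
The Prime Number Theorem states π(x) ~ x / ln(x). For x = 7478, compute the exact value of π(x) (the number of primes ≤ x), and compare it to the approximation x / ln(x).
π(7478) = 946;  x/ln(x) ≈ 838.37;  relative error ≈ 11.38%.

Directly count primes up to 7478: π(7478) = 946. The PNT approximation gives 7478/ln(7478) ≈ 7478/8.91972 ≈ 838.37. Relative error (π(x) − x/ln(x)) / π(x) ≈ 11.38%; the approximation is known to undercount slightly (Li(x) is a better estimate).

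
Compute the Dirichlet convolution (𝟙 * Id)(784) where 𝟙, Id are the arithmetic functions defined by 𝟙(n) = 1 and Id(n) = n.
(𝟙 * Id)(784) = 1767

Divisors of 784: [1, 2, 4, 7, 8, 14, 16, 28, 49, 56, 98, 112, 196, 392, 784]. For each d | 784:
  d = 1: 𝟙(1) · Id(784/1) = 1 · 784 = 784
  d = 2: 𝟙(2) · Id(784/2) = 1 · 392 = 392
  d = 4: 𝟙(4) · Id(784/4) = 1 · 196 = 196
  d = 7: 𝟙(7) · Id(784/7) = 1 · 112 = 112
  d = 8: 𝟙(8) · Id(784/8) = 1 · 98 = 98
  d = 14: 𝟙(14) · Id(784/14) = 1 · 56 = 56
  d = 16: 𝟙(16) · Id(784/16) = 1 · 49 = 49
  d = 28: 𝟙(28) · Id(784/28) = 1 · 28 = 28
  d = 49: 𝟙(49) · Id(784/49) = 1 · 16 = 16
  d = 56: 𝟙(56) · Id(784/56) = 1 · 14 = 14
  d = 98: 𝟙(98) · Id(784/98) = 1 · 8 = 8
  d = 112: 𝟙(112) · Id(784/112) = 1 · 7 = 7
  d = 196: 𝟙(196) · Id(784/196) = 1 · 4 = 4
  d = 392: 𝟙(392) · Id(784/392) = 1 · 2 = 2
  d = 784: 𝟙(784) · Id(784/784) = 1 · 1 = 1
Summing: (𝟙 * Id)(784) = 784 + 392 + 196 + 112 + 98 + 56 + 49 + 28 + 16 + 14 + 8 + 7 + 4 + 2 + 1 = 1767.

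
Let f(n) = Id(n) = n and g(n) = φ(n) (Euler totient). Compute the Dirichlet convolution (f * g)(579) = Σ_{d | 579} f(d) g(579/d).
(Id * φ)(579) = 1925

Divisors of 579: [1, 3, 193, 579]. For each d | 579:
  d = 1: Id(1) · φ(579/1) = 1 · 384 = 384
  d = 3: Id(3) · φ(579/3) = 3 · 192 = 576
  d = 193: Id(193) · φ(579/193) = 193 · 2 = 386
  d = 579: Id(579) · φ(579/579) = 579 · 1 = 579
Summing: (Id * φ)(579) = 384 + 576 + 386 + 579 = 1925.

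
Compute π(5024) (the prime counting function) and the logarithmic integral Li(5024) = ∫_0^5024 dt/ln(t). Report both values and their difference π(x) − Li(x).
π(5024) = 674;  Li(5024) ≈ 687.10;  π(x) − Li(x) ≈ -13.10.

Direct count of primes ≤ 5024 gives π(5024) = 674. Numerical evaluation of the logarithmic integral gives Li(5024) ≈ 687.10. The difference π(x) − Li(x) ≈ -13.10 is typically negative for small/moderate x (Li(x) overestimates), though Littlewood's theorem shows this sign changes infinitely often.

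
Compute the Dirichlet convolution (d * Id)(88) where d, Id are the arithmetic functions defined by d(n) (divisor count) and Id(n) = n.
(d * Id)(88) = 338

Divisors of 88: [1, 2, 4, 8, 11, 22, 44, 88]. For each d | 88:
  d = 1: d(1) · Id(88/1) = 1 · 88 = 88
  d = 2: d(2) · Id(88/2) = 2 · 44 = 88
  d = 4: d(4) · Id(88/4) = 3 · 22 = 66
  d = 8: d(8) · Id(88/8) = 4 · 11 = 44
  d = 11: d(11) · Id(88/11) = 2 · 8 = 16
  d = 22: d(22) · Id(88/22) = 4 · 4 = 16
  d = 44: d(44) · Id(88/44) = 6 · 2 = 12
  d = 88: d(88) · Id(88/88) = 8 · 1 = 8
Summing: (d * Id)(88) = 88 + 88 + 66 + 44 + 16 + 16 + 12 + 8 = 338.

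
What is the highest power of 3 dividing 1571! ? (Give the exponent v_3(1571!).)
v_3(1571!) = 782

Legendre's formula: v_p(n!) = Σ_{k ≥ 1} ⌊n / p^k⌋. For p = 3, n = 1571, the terms are:
  ⌊1571/3^1⌋ = ⌊1571/3⌋ = 523
  ⌊1571/3^2⌋ = ⌊1571/9⌋ = 174
  ⌊1571/3^3⌋ = ⌊1571/27⌋ = 58
  ⌊1571/3^4⌋ = ⌊1571/81⌋ = 19
  ⌊1571/3^5⌋ = ⌊1571/243⌋ = 6
  ⌊1571/3^6⌋ = ⌊1571/729⌋ = 2
(the next term ⌊1571/3^7⌋ = 0, terminating the sum). Summing: v_3(1571!) = 523 + 174 + 58 + 19 + 6 + 2 = 782.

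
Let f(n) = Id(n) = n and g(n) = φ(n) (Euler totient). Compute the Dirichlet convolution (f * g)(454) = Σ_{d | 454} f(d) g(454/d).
(Id * φ)(454) = 1359

Divisors of 454: [1, 2, 227, 454]. For each d | 454:
  d = 1: Id(1) · φ(454/1) = 1 · 226 = 226
  d = 2: Id(2) · φ(454/2) = 2 · 226 = 452
  d = 227: Id(227) · φ(454/227) = 227 · 1 = 227
  d = 454: Id(454) · φ(454/454) = 454 · 1 = 454
Summing: (Id * φ)(454) = 226 + 452 + 227 + 454 = 1359.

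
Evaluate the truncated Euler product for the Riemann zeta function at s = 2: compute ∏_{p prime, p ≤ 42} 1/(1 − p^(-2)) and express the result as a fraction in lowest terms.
∏ = 10043314222393291843289/6135418369257504768000

The primes p ≤ 42 are [2, 3, 5, 7, 11, 13, 17, 19, 23, 29, 31, 37, 41]. For each prime, (1 − 1/p^2)^(-1) = p^2 / (p^2 − 1). The product is (1 − 1/2^2)^(-1), (1 − 1/3^2)^(-1), (1 − 1/5^2)^(-1), (1 − 1/7^2)^(-1), (1 − 1/11^2)^(-1), (1 − 1/13^2)^(-1), (1 − 1/17^2)^(-1), (1 − 1/19^2)^(-1), (1 − 1/23^2)^(-1), (1 − 1/29^2)^(-1), (1 − 1/31^2)^(-1), (1 − 1/37^2)^(-1), (1 − 1/41^2)^(-1) = ∏ p^2 / (p^2 − 1) = 10043314222393291843289/6135418369257504768000.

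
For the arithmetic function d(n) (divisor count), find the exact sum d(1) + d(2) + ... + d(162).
Σ_{n ≤ 162} d(n) = 856

Compute d(n) for each 1 ≤ n ≤ 162: d(1) = 1, d(2) = 2, d(3) = 2, d(4) = 3, d(5) = 2, d(6) = 4, d(7) = 2, d(8) = 4, d(9) = 3, d(10) = 4, d(11) = 2, d(12) = 6, d(13) = 2, d(14) = 4, d(15) = 4, d(16) = 5, d(17) = 2, d(18) = 6, d(19) = 2, d(20) = 6, d(21) = 4, d(22) = 4, d(23) = 2, d(24) = 8, d(25) = 3, d(26) = 4, d(27) = 4, d(28) = 6, d(29) = 2, d(30) = 8, d(31) = 2, d(32) = 6, d(33) = 4, d(34) = 4, d(35) = 4, d(36) = 9, d(37) = 2, d(38) = 4, d(39) = 4, d(40) = 8, d(41) = 2, d(42) = 8, d(43) = 2, d(44) = 6, d(45) = 6, d(46) = 4, d(47) = 2, d(48) = 10, d(49) = 3, d(50) = 6, d(51) = 4, d(52) = 6, d(53) = 2, d(54) = 8, d(55) = 4, d(56) = 8, d(57) = 4, d(58) = 4, d(59) = 2, d(60) = 12, d(61) = 2, d(62) = 4, d(63) = 6, d(64) = 7, d(65) = 4, d(66) = 8, d(67) = 2, d(68) = 6, d(69) = 4, d(70) = 8, d(71) = 2, d(72) = 12, d(73) = 2, d(74) = 4, d(75) = 6, d(76) = 6, d(77) = 4, d(78) = 8, d(79) = 2, d(80) = 10, d(81) = 5, d(82) = 4, d(83) = 2, d(84) = 12, d(85) = 4, d(86) = 4, d(87) = 4, d(88) = 8, d(89) = 2, d(90) = 12, d(91) = 4, d(92) = 6, d(93) = 4, d(94) = 4, d(95) = 4, d(96) = 12, d(97) = 2, d(98) = 6, d(99) = 6, d(100) = 9, d(101) = 2, d(102) = 8, d(103) = 2, d(104) = 8, d(105) = 8, d(106) = 4, d(107) = 2, d(108) = 12, d(109) = 2, d(110) = 8, d(111) = 4, d(112) = 10, d(113) = 2, d(114) = 8, d(115) = 4, d(116) = 6, d(117) = 6, d(118) = 4, d(119) = 4, d(120) = 16, d(121) = 3, d(122) = 4, d(123) = 4, d(124) = 6, d(125) = 4, d(126) = 12, d(127) = 2, d(128) = 8, d(129) = 4, d(130) = 8, d(131) = 2, d(132) = 12, d(133) = 4, d(134) = 4, d(135) = 8, d(136) = 8, d(137) = 2, d(138) = 8, d(139) = 2, d(140) = 12, d(141) = 4, d(142) = 4, d(143) = 4, d(144) = 15, d(145) = 4, d(146) = 4, d(147) = 6, d(148) = 6, d(149) = 2, d(150) = 12, d(151) = 2, d(152) = 8, d(153) = 6, d(154) = 8, d(155) = 4, d(156) = 12, d(157) = 2, d(158) = 4, d(159) = 4, d(160) = 12, d(161) = 4, d(162) = 10. Summing all 162 values: 856. (Dirichlet's divisor formula: Σ_{n ≤ x} d(n) = x ln(x) + (2γ − 1) x + O(√x). For x = 162, the asymptotic estimate is ≈ 849.21.)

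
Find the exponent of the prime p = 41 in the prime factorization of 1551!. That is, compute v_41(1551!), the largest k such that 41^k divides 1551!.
v_41(1551!) = 37

Legendre's formula: v_p(n!) = Σ_{k ≥ 1} ⌊n / p^k⌋. For p = 41, n = 1551, the terms are:
  ⌊1551/41^1⌋ = ⌊1551/41⌋ = 37
(the next term ⌊1551/41^2⌋ = 0, terminating the sum). Summing: v_41(1551!) = 37 = 37.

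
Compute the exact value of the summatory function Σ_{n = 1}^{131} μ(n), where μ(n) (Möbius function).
Σ_{n ≤ 131} μ(n) = -3

Compute μ(n) for each 1 ≤ n ≤ 131: μ(1) = 1, μ(2) = -1, μ(3) = -1, μ(4) = 0, μ(5) = -1, μ(6) = 1, μ(7) = -1, μ(8) = 0, μ(9) = 0, μ(10) = 1, μ(11) = -1, μ(12) = 0, μ(13) = -1, μ(14) = 1, μ(15) = 1, μ(16) = 0, μ(17) = -1, μ(18) = 0, μ(19) = -1, μ(20) = 0, μ(21) = 1, μ(22) = 1, μ(23) = -1, μ(24) = 0, μ(25) = 0, μ(26) = 1, μ(27) = 0, μ(28) = 0, μ(29) = -1, μ(30) = -1, μ(31) = -1, μ(32) = 0, μ(33) = 1, μ(34) = 1, μ(35) = 1, μ(36) = 0, μ(37) = -1, μ(38) = 1, μ(39) = 1, μ(40) = 0, μ(41) = -1, μ(42) = -1, μ(43) = -1, μ(44) = 0, μ(45) = 0, μ(46) = 1, μ(47) = -1, μ(48) = 0, μ(49) = 0, μ(50) = 0, μ(51) = 1, μ(52) = 0, μ(53) = -1, μ(54) = 0, μ(55) = 1, μ(56) = 0, μ(57) = 1, μ(58) = 1, μ(59) = -1, μ(60) = 0, μ(61) = -1, μ(62) = 1, μ(63) = 0, μ(64) = 0, μ(65) = 1, μ(66) = -1, μ(67) = -1, μ(68) = 0, μ(69) = 1, μ(70) = -1, μ(71) = -1, μ(72) = 0, μ(73) = -1, μ(74) = 1, μ(75) = 0, μ(76) = 0, μ(77) = 1, μ(78) = -1, μ(79) = -1, μ(80) = 0, μ(81) = 0, μ(82) = 1, μ(83) = -1, μ(84) = 0, μ(85) = 1, μ(86) = 1, μ(87) = 1, μ(88) = 0, μ(89) = -1, μ(90) = 0, μ(91) = 1, μ(92) = 0, μ(93) = 1, μ(94) = 1, μ(95) = 1, μ(96) = 0, μ(97) = -1, μ(98) = 0, μ(99) = 0, μ(100) = 0, μ(101) = -1, μ(102) = -1, μ(103) = -1, μ(104) = 0, μ(105) = -1, μ(106) = 1, μ(107) = -1, μ(108) = 0, μ(109) = -1, μ(110) = -1, μ(111) = 1, μ(112) = 0, μ(113) = -1, μ(114) = -1, μ(115) = 1, μ(116) = 0, μ(117) = 0, μ(118) = 1, μ(119) = 1, μ(120) = 0, μ(121) = 0, μ(122) = 1, μ(123) = 1, μ(124) = 0, μ(125) = 0, μ(126) = 0, μ(127) = -1, μ(128) = 0, μ(129) = 1, μ(130) = -1, μ(131) = -1. Summing all 131 values: -3. (Mertens function M(x) = Σ_{n ≤ x} μ(n); on average M(x) should be small (PNT ⟺ M(x) = o(x)).)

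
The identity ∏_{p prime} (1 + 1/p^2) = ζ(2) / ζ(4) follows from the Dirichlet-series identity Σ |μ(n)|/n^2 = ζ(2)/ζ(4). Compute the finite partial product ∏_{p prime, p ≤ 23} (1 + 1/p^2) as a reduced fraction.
∏ = 3394003400000/2252055594789

The primes p ≤ 23 are [2, 3, 5, 7, 11, 13, 17, 19, 23]. For each, (1 + 1/p^2) = (p^2 + 1)/p^2. Multiplying these fractions over p ∈ [2, 3, 5, 7, 11, 13, 17, 19, 23] gives 3394003400000/2252055594789. (In the limit P → ∞ this tends to ζ(2)/ζ(4).)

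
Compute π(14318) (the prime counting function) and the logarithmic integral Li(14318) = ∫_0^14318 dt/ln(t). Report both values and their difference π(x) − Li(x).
π(14318) = 1678;  Li(14318) ≈ 1705.53;  π(x) − Li(x) ≈ -27.53.

Direct count of primes ≤ 14318 gives π(14318) = 1678. Numerical evaluation of the logarithmic integral gives Li(14318) ≈ 1705.53. The difference π(x) − Li(x) ≈ -27.53 is typically negative for small/moderate x (Li(x) overestimates), though Littlewood's theorem shows this sign changes infinitely often.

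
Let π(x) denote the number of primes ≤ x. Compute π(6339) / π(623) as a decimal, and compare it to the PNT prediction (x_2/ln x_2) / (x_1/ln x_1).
π(6339)/π(623) = 825/114 ≈ 7.2368;  PNT prediction ≈ 7.4786.

π(623) = 114 and π(6339) = 825, so π(6339)/π(623) ≈ 7.2368. The PNT-predicted ratio is (6339/ln(6339)) / (623/ln(623)) ≈ 7.4786. The two agree to within a few percent, as expected.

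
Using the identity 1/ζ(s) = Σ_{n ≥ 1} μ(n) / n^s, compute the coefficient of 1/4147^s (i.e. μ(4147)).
μ(4147) = -1

Factor n = 4147 = 11 · 13 · 29. μ(n) = 0 if any exponent ≥ 2 (not squarefree); otherwise μ(n) = (−1)^{ω(n)} where ω(n) is the number of distinct prime factors. Applying: μ(4147) = -1.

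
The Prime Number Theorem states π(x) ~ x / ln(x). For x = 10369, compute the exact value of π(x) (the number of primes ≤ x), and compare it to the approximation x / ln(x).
π(10369) = 1272;  x/ln(x) ≈ 1121.39;  relative error ≈ 11.84%.

Directly count primes up to 10369: π(10369) = 1272. The PNT approximation gives 10369/ln(10369) ≈ 10369/9.24658 ≈ 1121.39. Relative error (π(x) − x/ln(x)) / π(x) ≈ 11.84%; the approximation is known to undercount slightly (Li(x) is a better estimate).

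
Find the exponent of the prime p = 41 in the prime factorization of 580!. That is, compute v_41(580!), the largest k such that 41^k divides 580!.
v_41(580!) = 14

Legendre's formula: v_p(n!) = Σ_{k ≥ 1} ⌊n / p^k⌋. For p = 41, n = 580, the terms are:
  ⌊580/41^1⌋ = ⌊580/41⌋ = 14
(the next term ⌊580/41^2⌋ = 0, terminating the sum). Summing: v_41(580!) = 14 = 14.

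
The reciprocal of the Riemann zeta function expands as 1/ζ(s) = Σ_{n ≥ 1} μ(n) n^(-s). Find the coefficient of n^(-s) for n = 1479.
μ(1479) = -1

Factor n = 1479 = 3 · 17 · 29. μ(n) = 0 if any exponent ≥ 2 (not squarefree); otherwise μ(n) = (−1)^{ω(n)} where ω(n) is the number of distinct prime factors. Applying: μ(1479) = -1.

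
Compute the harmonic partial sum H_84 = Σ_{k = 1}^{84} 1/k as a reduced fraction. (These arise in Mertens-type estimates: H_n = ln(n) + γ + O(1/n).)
H_84 = 3681181948368536301765969745576439759/734184632222154704090370027645633600

Direct summation: H_84 = 1 + 1/2 + ... + 1/84. The least common denominator is lcm(1, ..., 84) = 8076030954443701744994070304101969600; over this denominator the numerator is 8076030954443701744994070304101969600 + 4038015477221850872497035152050984800 + 2692010318147900581664690101367323200 + 2019007738610925436248517576025492400 + 1615206190888740348998814060820393920 + 1346005159073950290832345050683661600 + 1153718707777671677856295757728852800 + 1009503869305462718124258788012746200 + 897336772715966860554896700455774400 + 807603095444370174499407030410196960 + 734184632222154704090370027645633600 + 673002579536975145416172525341830800 + 621233150341823211153390023392459200 + 576859353888835838928147878864426400 + 538402063629580116332938020273464640 + 504751934652731359062129394006373100 + 475060644379041279117298253182468800 + 448668386357983430277448350227887200 + 425054260760194828683898437057998400 + 403801547722185087249703515205098480 + 384572902592557225952098585909617600 + 367092316111077352045185013822816800 + 351131780627987032391046534960955200 + 336501289768487572708086262670915400 + 323041238177748069799762812164078784 + 310616575170911605576695011696229600 + 299112257571988953518298900151924800 + 288429676944417919464073939432213200 + 278483826015300060172209320831102400 + 269201031814790058166469010136732320 + 260517127562700056290131300132321600 + 252375967326365679531064697003186550 + 244728210740718234696790009215211200 + 237530322189520639558649126591234400 + 230743741555534335571259151545770560 + 224334193178991715138724175113943600 + 218271106876856803918758656867620800 + 212527130380097414341949218528999200 + 207077716780607737051130007797486400 + 201900773861092543624851757602549240 + 196976364742529310853513909856145600 + 192286451296278612976049292954808800 + 187814673359155854534745821025627200 + 183546158055538676022592506911408400 + 179467354543193372110979340091154880 + 175565890313993516195523267480477600 + 171830445839227696702001495831956800 + 168250644884243786354043131335457700 + 164816958253953096836613679675550400 + 161520619088874034899881406082039392 + 158353548126347093039099417727489600 + 155308287585455802788347505848114800 + 152377942536673617830076798190603200 + 149556128785994476759149450075962400 + 146836926444430940818074005529126720 + 144214838472208959732036969716106600 + 141684753586731609561299479019332800 + 139241913007650030086104660415551200 + 136881880583791554999899496679694400 + 134600515907395029083234505068366160 + 132393950072847569590066726296753600 + 130258563781350028145065650066160800 + 128190967530852408650699528636539200 + 126187983663182839765532348501593275 + 124246630068364642230678004678491840 + 122364105370359117348395004607605600 + 120537775439458234999911497076148800 + 118765161094760319779324563295617200 + 117043926875995677463682178320318400 + 115371870777767167785629575772885280 + 113746914851319742887240426818337600 + 112167096589495857569362087556971800 + 110630561019776736232795483617835200 + 109135553438428401959379328433810400 + 107680412725916023266587604054692928 + 106263565190048707170974609264499600 + 104883518888879243441481432520804800 + 103538858390303868525565003898743200 + 102228239929667110696127472203822400 + 100950386930546271812425878801274620 + 99704085857329651172766300050641600 + 98488182371264655426756954928072800 + 97301577764381948734868316916891200 + 96143225648139306488024646477404400 = 40493001432053899319425667201340837349, so H_84 = 40493001432053899319425667201340837349/8076030954443701744994070304101969600; reducing by gcd(40493001432053899319425667201340837349, 8076030954443701744994070304101969600) = 11 gives 3681181948368536301765969745576439759/734184632222154704090370027645633600 ≈ 5.01397. (The PNT-adjacent estimate ln(84) + γ ≈ 5.00803 matches within O(1/n).)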